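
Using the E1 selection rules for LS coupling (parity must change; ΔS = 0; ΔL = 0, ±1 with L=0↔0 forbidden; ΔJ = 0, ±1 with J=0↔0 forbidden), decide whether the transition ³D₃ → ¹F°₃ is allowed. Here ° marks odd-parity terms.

forbidden

Reading off the term symbols: S 1→0, L 2→3, J 3→3, parity even→odd.
Parity must change: even → odd — passes.
ΔS = 0: S: 1 → 0 — fails.
ΔL = 0, ±1 (not L=0↔0): L: 2 → 3, ΔL = +1 — passes.
ΔJ = 0, ±1 (not J=0↔0): J: 3 → 3, ΔJ = +0 — passes.
Rule(s) violated: ΔS.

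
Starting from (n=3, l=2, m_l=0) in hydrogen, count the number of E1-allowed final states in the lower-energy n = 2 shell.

E1 requires Δl = ±1, so l_f ∈ {1, 3}; with 0 ≤ l_f ≤ n_f−1 = 1, the allowed l_f values are {1}.
For l_f = 1: m_f ∈ {m_i−1, m_i, m_i+1} ∩ [−1, 1] = {-1, 0, 1} → 3 states.
Total: 3.

3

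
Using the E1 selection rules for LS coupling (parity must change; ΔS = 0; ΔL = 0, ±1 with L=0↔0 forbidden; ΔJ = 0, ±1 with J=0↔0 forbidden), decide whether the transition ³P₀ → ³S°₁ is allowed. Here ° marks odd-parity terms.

allowed

Parity must change: even → odd — passes.
ΔS = 0: S: 1 → 1 — passes.
ΔL = 0, ±1 (not L=0↔0): L: 1 → 0, ΔL = -1 — passes.
ΔJ = 0, ±1 (not J=0↔0): J: 0 → 1, ΔJ = +1 — passes.
All four E1 rules are satisfied.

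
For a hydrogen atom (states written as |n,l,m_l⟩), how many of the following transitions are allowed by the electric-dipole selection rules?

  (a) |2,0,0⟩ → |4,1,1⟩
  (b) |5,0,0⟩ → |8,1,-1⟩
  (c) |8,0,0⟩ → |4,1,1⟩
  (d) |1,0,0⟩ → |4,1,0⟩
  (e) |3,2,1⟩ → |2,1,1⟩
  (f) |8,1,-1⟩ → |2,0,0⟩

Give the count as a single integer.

6

(a) allowed
(b) allowed
(c) allowed
(d) allowed
(e) allowed
(f) allowed
Total allowed: 6 of 6.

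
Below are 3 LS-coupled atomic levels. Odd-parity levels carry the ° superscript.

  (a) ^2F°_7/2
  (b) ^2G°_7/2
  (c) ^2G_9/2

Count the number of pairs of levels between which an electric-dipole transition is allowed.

(a)–(b): forbidden (parity).
(a)–(c): allowed.
(b)–(c): allowed.
Allowed pairs: 2 of 3.

2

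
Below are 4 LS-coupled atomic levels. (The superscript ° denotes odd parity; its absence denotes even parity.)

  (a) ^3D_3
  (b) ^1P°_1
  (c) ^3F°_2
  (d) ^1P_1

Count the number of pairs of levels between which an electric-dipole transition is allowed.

2

(a)–(b): forbidden (ΔS, ΔJ).
(a)–(c): allowed.
(a)–(d): forbidden (parity, ΔS, ΔJ).
(b)–(c): forbidden (parity, ΔS, ΔL).
(b)–(d): allowed.
(c)–(d): forbidden (ΔS, ΔL).
Allowed pairs: 2 of 6.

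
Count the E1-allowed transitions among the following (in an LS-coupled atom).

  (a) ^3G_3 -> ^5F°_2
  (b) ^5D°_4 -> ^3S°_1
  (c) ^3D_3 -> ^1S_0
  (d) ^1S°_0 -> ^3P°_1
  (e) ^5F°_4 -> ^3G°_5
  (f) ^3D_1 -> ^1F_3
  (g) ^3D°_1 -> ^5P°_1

0

(a) forbidden (ΔS fails)
(b) forbidden (parity, ΔS, ΔL, ΔJ fail)
(c) forbidden (parity, ΔS, ΔL, ΔJ fail)
(d) forbidden (parity, ΔS fail)
(e) forbidden (parity, ΔS fail)
(f) forbidden (parity, ΔS, ΔJ fail)
(g) forbidden (parity, ΔS fail)
Total allowed: 0 of 7.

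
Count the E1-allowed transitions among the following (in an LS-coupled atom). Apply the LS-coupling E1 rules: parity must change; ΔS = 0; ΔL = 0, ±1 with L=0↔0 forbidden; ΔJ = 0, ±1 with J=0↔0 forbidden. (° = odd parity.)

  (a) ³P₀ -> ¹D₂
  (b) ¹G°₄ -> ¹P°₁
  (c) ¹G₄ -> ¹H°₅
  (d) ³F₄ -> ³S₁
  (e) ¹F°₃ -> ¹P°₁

(a) forbidden (parity, ΔS, ΔJ fail)
(b) forbidden (parity, ΔL, ΔJ fail)
(c) allowed
(d) forbidden (parity, ΔL, ΔJ fail)
(e) forbidden (parity, ΔL, ΔJ fail)
Total allowed: 1 of 5.

1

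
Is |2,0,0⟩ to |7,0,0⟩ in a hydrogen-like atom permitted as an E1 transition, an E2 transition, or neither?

neither

Δl = 0 − 0 = +0; l_i + l_f = 0.
Δm_l = +0.
E1 (Δl = ±1, |Δm_l| ≤ 1): not satisfied.
E2 (Δl = 0,±2, l_i+l_f ≥ 2, |Δm_l| ≤ 2): not satisfied.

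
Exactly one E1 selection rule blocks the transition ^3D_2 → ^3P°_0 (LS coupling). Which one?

the ΔJ = 0, ±1 rule

Parity must change: even → odd — satisfied.
ΔS = 0: S: 1 → 1 — satisfied.
ΔL = 0, ±1 (not L=0↔0): L: 2 → 1, ΔL = -1 — satisfied.
ΔJ = 0, ±1 (not J=0↔0): J: 2 → 0, ΔJ = -2 — violated.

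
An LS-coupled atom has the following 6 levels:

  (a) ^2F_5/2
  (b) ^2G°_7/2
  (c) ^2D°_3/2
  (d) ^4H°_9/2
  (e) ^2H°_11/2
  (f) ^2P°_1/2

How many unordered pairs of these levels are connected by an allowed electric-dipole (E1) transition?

(a)–(b): allowed.
(a)–(c): allowed.
(a)–(d): forbidden (ΔS, ΔL, ΔJ).
(a)–(e): forbidden (ΔL, ΔJ).
(a)–(f): forbidden (ΔL, ΔJ).
(b)–(c): forbidden (parity, ΔL, ΔJ).
(b)–(d): forbidden (parity, ΔS).
(b)–(e): forbidden (parity, ΔJ).
(b)–(f): forbidden (parity, ΔL, ΔJ).
(c)–(d): forbidden (parity, ΔS, ΔL, ΔJ).
(c)–(e): forbidden (parity, ΔL, ΔJ).
(c)–(f): forbidden (parity).
(d)–(e): forbidden (parity, ΔS).
(d)–(f): forbidden (parity, ΔS, ΔL, ΔJ).
(e)–(f): forbidden (parity, ΔL, ΔJ).
Allowed pairs: 2 of 15.

2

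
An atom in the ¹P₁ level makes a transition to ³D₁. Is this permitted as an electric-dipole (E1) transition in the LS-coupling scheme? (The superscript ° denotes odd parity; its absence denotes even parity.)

forbidden

Parity must change: even → even — fails.
ΔS = 0: S: 0 → 1 — fails.
ΔL = 0, ±1 (not L=0↔0): L: 1 → 2, ΔL = +1 — passes.
ΔJ = 0, ±1 (not J=0↔0): J: 1 → 1, ΔJ = +0 — passes.
Rule(s) violated: parity, ΔS.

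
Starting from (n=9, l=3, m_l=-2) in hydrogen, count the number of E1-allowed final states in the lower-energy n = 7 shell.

5

E1 requires Δl = ±1, so l_f ∈ {2, 4}; with 0 ≤ l_f ≤ n_f−1 = 6, the allowed l_f values are {2, 4}.
For l_f = 2: m_f ∈ {m_i−1, m_i, m_i+1} ∩ [−2, 2] = {-2, -1} → 2 states.
For l_f = 4: m_f ∈ {m_i−1, m_i, m_i+1} ∩ [−4, 4] = {-3, -2, -1} → 3 states.
Total: 5.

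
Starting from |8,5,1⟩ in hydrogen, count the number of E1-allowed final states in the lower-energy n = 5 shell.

E1 requires Δl = ±1, so l_f ∈ {4, 6}; with 0 ≤ l_f ≤ n_f−1 = 4, the allowed l_f values are {4}.
For l_f = 4: m_f ∈ {m_i−1, m_i, m_i+1} ∩ [−4, 4] = {0, 1, 2} → 3 states.
Total: 3.

3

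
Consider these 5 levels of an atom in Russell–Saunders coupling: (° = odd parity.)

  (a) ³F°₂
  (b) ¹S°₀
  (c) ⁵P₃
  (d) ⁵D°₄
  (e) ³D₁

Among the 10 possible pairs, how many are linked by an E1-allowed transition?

2

(a)–(b): forbidden (parity, ΔS, ΔL, ΔJ).
(a)–(c): forbidden (ΔS, ΔL).
(a)–(d): forbidden (parity, ΔS, ΔJ).
(a)–(e): allowed.
(b)–(c): forbidden (ΔS, ΔJ).
(b)–(d): forbidden (parity, ΔS, ΔL, ΔJ).
(b)–(e): forbidden (ΔS, ΔL).
(c)–(d): allowed.
(c)–(e): forbidden (parity, ΔS, ΔJ).
(d)–(e): forbidden (ΔS, ΔJ).
Allowed pairs: 2 of 10.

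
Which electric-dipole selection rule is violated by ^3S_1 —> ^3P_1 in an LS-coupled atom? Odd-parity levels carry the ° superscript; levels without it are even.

Initial level: S=1, L=0, J=1, parity even. Final level: S=1, L=1, J=1, parity even.
Parity must change: even → even — fails.
ΔS = 0: S: 1 → 1 — passes.
ΔL = 0, ±1 (not L=0↔0): L: 0 → 1, ΔL = +1 — passes.
ΔJ = 0, ±1 (not J=0↔0): J: 1 → 1, ΔJ = +0 — passes.

parity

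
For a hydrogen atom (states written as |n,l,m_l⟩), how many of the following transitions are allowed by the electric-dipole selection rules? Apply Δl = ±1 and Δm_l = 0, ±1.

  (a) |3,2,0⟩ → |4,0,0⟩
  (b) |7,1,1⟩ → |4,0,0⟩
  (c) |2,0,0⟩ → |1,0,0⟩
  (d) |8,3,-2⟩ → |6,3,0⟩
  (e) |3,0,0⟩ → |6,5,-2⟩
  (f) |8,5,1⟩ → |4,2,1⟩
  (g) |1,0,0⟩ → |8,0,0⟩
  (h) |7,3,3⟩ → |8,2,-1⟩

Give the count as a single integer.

1

(a) forbidden — Δl = -2 (E1 requires Δl = ±1)
(b) allowed
(c) forbidden — Δl = +0 (E1 requires Δl = ±1)
(d) forbidden — Δl = +0 (E1 requires Δl = ±1); Δm_l = +2 (E1 requires Δm_l = 0, ±1)
(e) forbidden — Δl = +5 (E1 requires Δl = ±1); Δm_l = -2 (E1 requires Δm_l = 0, ±1)
(f) forbidden — Δl = -3 (E1 requires Δl = ±1)
(g) forbidden — Δl = +0 (E1 requires Δl = ±1)
(h) forbidden — Δm_l = -4 (E1 requires Δm_l = 0, ±1)
Total allowed: 1 of 8.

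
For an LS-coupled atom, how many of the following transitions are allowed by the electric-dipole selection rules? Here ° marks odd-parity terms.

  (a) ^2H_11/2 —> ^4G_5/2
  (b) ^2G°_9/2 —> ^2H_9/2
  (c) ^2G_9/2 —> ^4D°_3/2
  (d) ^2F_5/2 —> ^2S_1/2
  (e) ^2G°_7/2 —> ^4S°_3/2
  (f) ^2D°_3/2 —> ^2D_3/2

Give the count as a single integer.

(a) forbidden (parity, ΔS, ΔJ fail)
(b) allowed
(c) forbidden (ΔS, ΔL, ΔJ fail)
(d) forbidden (parity, ΔL, ΔJ fail)
(e) forbidden (parity, ΔS, ΔL, ΔJ fail)
(f) allowed
Total allowed: 2 of 6.

2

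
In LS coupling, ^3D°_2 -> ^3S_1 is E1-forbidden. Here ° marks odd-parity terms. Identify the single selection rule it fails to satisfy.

Reading off the term symbols: S 1→1, L 2→0, J 2→1, parity odd→even.
Parity must change: odd → even — satisfied.
ΔS = 0: S: 1 → 1 — satisfied.
ΔL = 0, ±1 (not L=0↔0): L: 2 → 0, ΔL = -2 — violated.
ΔJ = 0, ±1 (not J=0↔0): J: 2 → 1, ΔJ = -1 — satisfied.

the ΔL = 0, ±1 rule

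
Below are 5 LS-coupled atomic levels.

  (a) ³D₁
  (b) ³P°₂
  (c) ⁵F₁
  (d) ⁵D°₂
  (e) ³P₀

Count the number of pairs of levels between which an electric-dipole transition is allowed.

2

(a)–(b): allowed.
(a)–(c): forbidden (parity, ΔS).
(a)–(d): forbidden (ΔS).
(a)–(e): forbidden (parity).
(b)–(c): forbidden (ΔS, ΔL).
(b)–(d): forbidden (parity, ΔS).
(b)–(e): forbidden (ΔJ).
(c)–(d): allowed.
(c)–(e): forbidden (parity, ΔS, ΔL).
(d)–(e): forbidden (ΔS, ΔJ).
Allowed pairs: 2 of 10.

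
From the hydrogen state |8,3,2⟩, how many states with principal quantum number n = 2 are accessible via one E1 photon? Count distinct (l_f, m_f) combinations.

E1 requires l_f ∈ {2, 4}, but neither lies in [0, 1], so no final state is reachable.
Total: 0.

0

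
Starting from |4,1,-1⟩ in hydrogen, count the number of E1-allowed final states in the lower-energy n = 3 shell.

4

E1 requires Δl = ±1, so l_f ∈ {0, 2}; with 0 ≤ l_f ≤ n_f−1 = 2, the allowed l_f values are {0, 2}.
For l_f = 0: m_f ∈ {m_i−1, m_i, m_i+1} ∩ [−0, 0] = {0} → 1 state.
For l_f = 2: m_f ∈ {m_i−1, m_i, m_i+1} ∩ [−2, 2] = {-2, -1, 0} → 3 states.
Total: 4.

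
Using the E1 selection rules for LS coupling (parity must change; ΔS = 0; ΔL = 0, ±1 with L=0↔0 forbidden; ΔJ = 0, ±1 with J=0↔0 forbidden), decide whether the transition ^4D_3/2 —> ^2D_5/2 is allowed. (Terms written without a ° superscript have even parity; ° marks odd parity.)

Reading off the term symbols: S 3/2→1/2, L 2→2, J 3/2→5/2, parity even→even.
ΔJ = 0, ±1 (not J=0↔0): J: 3/2 → 5/2, ΔJ = +1 — ✓.
ΔL = 0, ±1 (not L=0↔0): L: 2 → 2, ΔL = +0 — ✓.
Parity must change: even → even — ✗.
ΔS = 0: S: 3/2 → 1/2 — ✗.
Rule(s) violated: parity, ΔS.

forbidden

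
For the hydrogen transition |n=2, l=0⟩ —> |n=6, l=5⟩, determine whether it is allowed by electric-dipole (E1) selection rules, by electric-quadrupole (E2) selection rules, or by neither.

neither

Δl = 5 − 0 = +5; l_i + l_f = 5.
E1 (Δl = ±1): not satisfied.
E2 (Δl = 0,±2, l_i+l_f ≥ 2): not satisfied.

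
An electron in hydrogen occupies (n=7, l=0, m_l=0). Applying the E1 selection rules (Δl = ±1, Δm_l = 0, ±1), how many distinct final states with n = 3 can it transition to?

3

E1 requires Δl = ±1, so l_f ∈ {-1, 1}; with 0 ≤ l_f ≤ n_f−1 = 2, the allowed l_f values are {1}.
For l_f = 1: m_f ∈ {m_i−1, m_i, m_i+1} ∩ [−1, 1] = {-1, 0, 1} → 3 states.
Total: 3.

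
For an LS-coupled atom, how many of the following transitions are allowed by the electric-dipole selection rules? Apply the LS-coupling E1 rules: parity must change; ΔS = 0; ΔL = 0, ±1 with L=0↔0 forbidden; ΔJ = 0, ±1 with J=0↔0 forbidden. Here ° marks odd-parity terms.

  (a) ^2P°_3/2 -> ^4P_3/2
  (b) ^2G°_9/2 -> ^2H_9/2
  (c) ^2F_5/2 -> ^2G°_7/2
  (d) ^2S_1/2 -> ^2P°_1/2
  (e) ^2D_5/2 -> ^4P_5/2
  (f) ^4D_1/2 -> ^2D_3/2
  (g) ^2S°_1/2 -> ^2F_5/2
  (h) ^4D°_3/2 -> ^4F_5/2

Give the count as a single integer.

(a) forbidden (ΔS fails)
(b) allowed
(c) allowed
(d) allowed
(e) forbidden (parity, ΔS fail)
(f) forbidden (parity, ΔS fail)
(g) forbidden (ΔL, ΔJ fail)
(h) allowed
Total allowed: 4 of 8.

4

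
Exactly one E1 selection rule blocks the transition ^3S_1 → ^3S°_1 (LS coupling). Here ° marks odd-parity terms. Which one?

the L=0 ↔ L=0 exclusion

Reading off the term symbols: S 1→1, L 0→0, J 1→1, parity even→odd.
Parity must change: even → odd — satisfied.
ΔS = 0: S: 1 → 1 — satisfied.
ΔL = 0, ±1 (not L=0↔0): L: 0 → 0, ΔL = +0 — violated.
ΔJ = 0, ±1 (not J=0↔0): J: 1 → 1, ΔJ = +0 — satisfied.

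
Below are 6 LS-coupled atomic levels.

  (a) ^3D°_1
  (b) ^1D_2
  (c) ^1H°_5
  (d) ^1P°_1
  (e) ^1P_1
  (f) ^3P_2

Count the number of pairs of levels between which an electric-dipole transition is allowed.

(a)–(b): forbidden (ΔS).
(a)–(c): forbidden (parity, ΔS, ΔL, ΔJ).
(a)–(d): forbidden (parity, ΔS).
(a)–(e): forbidden (ΔS).
(a)–(f): allowed.
(b)–(c): forbidden (ΔL, ΔJ).
(b)–(d): allowed.
(b)–(e): forbidden (parity).
(b)–(f): forbidden (parity, ΔS).
(c)–(d): forbidden (parity, ΔL, ΔJ).
(c)–(e): forbidden (ΔL, ΔJ).
(c)–(f): forbidden (ΔS, ΔL, ΔJ).
(d)–(e): allowed.
(d)–(f): forbidden (ΔS).
(e)–(f): forbidden (parity, ΔS).
Allowed pairs: 3 of 15.

3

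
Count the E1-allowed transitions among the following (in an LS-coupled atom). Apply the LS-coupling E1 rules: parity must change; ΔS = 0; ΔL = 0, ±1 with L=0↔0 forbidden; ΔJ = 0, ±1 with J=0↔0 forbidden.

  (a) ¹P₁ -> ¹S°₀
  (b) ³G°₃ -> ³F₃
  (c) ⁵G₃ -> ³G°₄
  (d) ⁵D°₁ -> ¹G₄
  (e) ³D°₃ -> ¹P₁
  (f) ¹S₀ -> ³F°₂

(a) allowed
(b) allowed
(c) forbidden (ΔS fails)
(d) forbidden (ΔS, ΔL, ΔJ fail)
(e) forbidden (ΔS, ΔJ fail)
(f) forbidden (ΔS, ΔL, ΔJ fail)
Total allowed: 2 of 6.

2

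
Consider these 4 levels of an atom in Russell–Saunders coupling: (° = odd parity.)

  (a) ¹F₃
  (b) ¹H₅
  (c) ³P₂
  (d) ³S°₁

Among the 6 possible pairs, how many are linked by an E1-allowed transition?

1

(a)–(b): forbidden (parity, ΔL, ΔJ).
(a)–(c): forbidden (parity, ΔS, ΔL).
(a)–(d): forbidden (ΔS, ΔL, ΔJ).
(b)–(c): forbidden (parity, ΔS, ΔL, ΔJ).
(b)–(d): forbidden (ΔS, ΔL, ΔJ).
(c)–(d): allowed.
Allowed pairs: 1 of 6.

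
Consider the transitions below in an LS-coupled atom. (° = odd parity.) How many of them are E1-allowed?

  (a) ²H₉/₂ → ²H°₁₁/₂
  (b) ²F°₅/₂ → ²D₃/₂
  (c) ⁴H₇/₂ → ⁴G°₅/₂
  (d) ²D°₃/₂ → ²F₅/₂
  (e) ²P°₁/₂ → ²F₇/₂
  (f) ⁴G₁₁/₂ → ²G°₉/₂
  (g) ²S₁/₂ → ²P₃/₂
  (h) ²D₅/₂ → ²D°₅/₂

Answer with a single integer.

(a) allowed
(b) allowed
(c) allowed
(d) allowed
(e) forbidden (ΔL, ΔJ fail)
(f) forbidden (ΔS fails)
(g) forbidden (parity fails)
(h) allowed
Total allowed: 5 of 8.

5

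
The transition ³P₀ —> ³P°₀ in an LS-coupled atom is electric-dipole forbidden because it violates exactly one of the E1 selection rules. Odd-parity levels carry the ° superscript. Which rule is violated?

the J=0 ↔ J=0 exclusion

Parity must change: even → odd — satisfied.
ΔS = 0: S: 1 → 1 — satisfied.
ΔL = 0, ±1 (not L=0↔0): L: 1 → 1, ΔL = +0 — satisfied.
ΔJ = 0, ±1 (not J=0↔0): J: 0 → 0, ΔJ = +0 — violated.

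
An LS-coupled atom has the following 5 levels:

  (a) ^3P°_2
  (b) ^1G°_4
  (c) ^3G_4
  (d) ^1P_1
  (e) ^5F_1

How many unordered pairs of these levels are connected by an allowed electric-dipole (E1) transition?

(a)–(b): forbidden (parity, ΔS, ΔL, ΔJ).
(a)–(c): forbidden (ΔL, ΔJ).
(a)–(d): forbidden (ΔS).
(a)–(e): forbidden (ΔS, ΔL).
(b)–(c): forbidden (ΔS).
(b)–(d): forbidden (ΔL, ΔJ).
(b)–(e): forbidden (ΔS, ΔJ).
(c)–(d): forbidden (parity, ΔS, ΔL, ΔJ).
(c)–(e): forbidden (parity, ΔS, ΔJ).
(d)–(e): forbidden (parity, ΔS, ΔL).
Allowed pairs: 0 of 10.

0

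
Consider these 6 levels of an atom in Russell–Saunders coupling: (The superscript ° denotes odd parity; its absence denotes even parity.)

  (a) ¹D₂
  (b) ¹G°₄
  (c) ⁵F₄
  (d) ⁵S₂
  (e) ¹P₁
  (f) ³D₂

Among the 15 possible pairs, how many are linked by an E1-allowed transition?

0

(a)–(b): forbidden (ΔL, ΔJ).
(a)–(c): forbidden (parity, ΔS, ΔJ).
(a)–(d): forbidden (parity, ΔS, ΔL).
(a)–(e): forbidden (parity).
(a)–(f): forbidden (parity, ΔS).
(b)–(c): forbidden (ΔS).
(b)–(d): forbidden (ΔS, ΔL, ΔJ).
(b)–(e): forbidden (ΔL, ΔJ).
(b)–(f): forbidden (ΔS, ΔL, ΔJ).
(c)–(d): forbidden (parity, ΔL, ΔJ).
(c)–(e): forbidden (parity, ΔS, ΔL, ΔJ).
(c)–(f): forbidden (parity, ΔS, ΔJ).
(d)–(e): forbidden (parity, ΔS).
(d)–(f): forbidden (parity, ΔS, ΔL).
(e)–(f): forbidden (parity, ΔS).
Allowed pairs: 0 of 15.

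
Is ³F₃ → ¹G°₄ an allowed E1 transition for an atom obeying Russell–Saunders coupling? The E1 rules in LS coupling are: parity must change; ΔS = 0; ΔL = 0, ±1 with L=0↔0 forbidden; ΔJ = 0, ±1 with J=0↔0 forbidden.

ΔJ = 0, ±1 (not J=0↔0): J: 3 → 4, ΔJ = +1 — ok.
ΔL = 0, ±1 (not L=0↔0): L: 3 → 4, ΔL = +1 — ok.
ΔS = 0: S: 1 → 0 — fails.
Parity must change: even → odd — ok.
Rule(s) violated: ΔS.

forbidden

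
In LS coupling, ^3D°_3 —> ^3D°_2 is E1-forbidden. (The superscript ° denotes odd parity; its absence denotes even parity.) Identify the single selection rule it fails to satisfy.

Reading off the term symbols: S 1→1, L 2→2, J 3→2, parity odd→odd.
ΔS = 0: S: 1 → 1 — passes.
ΔL = 0, ±1 (not L=0↔0): L: 2 → 2, ΔL = +0 — passes.
Parity must change: odd → odd — fails.
ΔJ = 0, ±1 (not J=0↔0): J: 3 → 2, ΔJ = -1 — passes.

parity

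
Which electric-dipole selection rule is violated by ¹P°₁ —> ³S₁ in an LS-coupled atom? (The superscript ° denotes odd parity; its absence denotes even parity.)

Reading off the term symbols: S 0→1, L 1→0, J 1→1, parity odd→even.
ΔJ = 0, ±1 (not J=0↔0): J: 1 → 1, ΔJ = +0 — satisfied.
ΔS = 0: S: 0 → 1 — violated.
ΔL = 0, ±1 (not L=0↔0): L: 1 → 0, ΔL = -1 — satisfied.
Parity must change: odd → even — satisfied.

the ΔS = 0 rule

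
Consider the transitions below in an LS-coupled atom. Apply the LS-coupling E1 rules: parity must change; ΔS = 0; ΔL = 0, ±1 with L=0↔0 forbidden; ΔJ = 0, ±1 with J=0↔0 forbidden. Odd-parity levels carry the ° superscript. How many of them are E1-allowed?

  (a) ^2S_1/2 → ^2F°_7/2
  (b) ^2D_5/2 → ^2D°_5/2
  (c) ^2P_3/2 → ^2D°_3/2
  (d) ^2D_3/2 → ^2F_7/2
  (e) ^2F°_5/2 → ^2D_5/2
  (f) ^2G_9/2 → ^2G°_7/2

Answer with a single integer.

4

(a) forbidden (ΔL, ΔJ fail)
(b) allowed
(c) allowed
(d) forbidden (parity, ΔJ fail)
(e) allowed
(f) allowed
Total allowed: 4 of 6.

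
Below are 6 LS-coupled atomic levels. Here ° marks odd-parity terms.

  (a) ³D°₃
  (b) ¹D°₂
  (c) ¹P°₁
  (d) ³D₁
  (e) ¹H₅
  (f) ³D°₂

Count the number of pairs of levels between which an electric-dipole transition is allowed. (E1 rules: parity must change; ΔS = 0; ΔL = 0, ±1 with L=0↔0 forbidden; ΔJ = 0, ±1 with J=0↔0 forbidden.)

1

(a)–(b): forbidden (parity, ΔS).
(a)–(c): forbidden (parity, ΔS, ΔJ).
(a)–(d): forbidden (ΔJ).
(a)–(e): forbidden (ΔS, ΔL, ΔJ).
(a)–(f): forbidden (parity).
(b)–(c): forbidden (parity).
(b)–(d): forbidden (ΔS).
(b)–(e): forbidden (ΔL, ΔJ).
(b)–(f): forbidden (parity, ΔS).
(c)–(d): forbidden (ΔS).
(c)–(e): forbidden (ΔL, ΔJ).
(c)–(f): forbidden (parity, ΔS).
(d)–(e): forbidden (parity, ΔS, ΔL, ΔJ).
(d)–(f): allowed.
(e)–(f): forbidden (ΔS, ΔL, ΔJ).
Allowed pairs: 1 of 15.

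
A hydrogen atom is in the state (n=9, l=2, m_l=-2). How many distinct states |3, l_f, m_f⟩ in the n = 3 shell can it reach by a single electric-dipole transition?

E1 requires Δl = ±1, so l_f ∈ {1, 3}; with 0 ≤ l_f ≤ n_f−1 = 2, the allowed l_f values are {1}.
For l_f = 1: m_f ∈ {m_i−1, m_i, m_i+1} ∩ [−1, 1] = {-1} → 1 state.
Total: 1.

1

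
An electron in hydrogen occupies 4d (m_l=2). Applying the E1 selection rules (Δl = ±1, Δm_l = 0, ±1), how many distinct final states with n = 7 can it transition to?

E1 requires Δl = ±1, so l_f ∈ {1, 3}; with 0 ≤ l_f ≤ n_f−1 = 6, the allowed l_f values are {1, 3}.
For l_f = 1: m_f ∈ {m_i−1, m_i, m_i+1} ∩ [−1, 1] = {1} → 1 state.
For l_f = 3: m_f ∈ {m_i−1, m_i, m_i+1} ∩ [−3, 3] = {1, 2, 3} → 3 states.
Total: 4.

4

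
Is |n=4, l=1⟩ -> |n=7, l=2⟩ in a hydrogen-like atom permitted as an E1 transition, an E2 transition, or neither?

Δl = 2 − 1 = +1; l_i + l_f = 3.
E1 (Δl = ±1): satisfied.
E2 (Δl = 0,±2, l_i+l_f ≥ 2): not satisfied.

E1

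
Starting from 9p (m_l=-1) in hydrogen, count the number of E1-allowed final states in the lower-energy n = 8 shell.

E1 requires Δl = ±1, so l_f ∈ {0, 2}; with 0 ≤ l_f ≤ n_f−1 = 7, the allowed l_f values are {0, 2}.
For l_f = 0: m_f ∈ {m_i−1, m_i, m_i+1} ∩ [−0, 0] = {0} → 1 state.
For l_f = 2: m_f ∈ {m_i−1, m_i, m_i+1} ∩ [−2, 2] = {-2, -1, 0} → 3 states.
Total: 4.

4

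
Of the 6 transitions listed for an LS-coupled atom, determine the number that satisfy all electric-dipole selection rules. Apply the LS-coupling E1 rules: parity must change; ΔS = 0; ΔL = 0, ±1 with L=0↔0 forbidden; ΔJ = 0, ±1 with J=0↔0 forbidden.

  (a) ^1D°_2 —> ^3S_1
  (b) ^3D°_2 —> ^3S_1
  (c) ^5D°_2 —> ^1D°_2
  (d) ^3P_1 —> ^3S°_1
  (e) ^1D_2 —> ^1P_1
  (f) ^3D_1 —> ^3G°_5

1

(a) forbidden (ΔS, ΔL fail)
(b) forbidden (ΔL fails)
(c) forbidden (parity, ΔS fail)
(d) allowed
(e) forbidden (parity fails)
(f) forbidden (ΔL, ΔJ fail)
Total allowed: 1 of 6.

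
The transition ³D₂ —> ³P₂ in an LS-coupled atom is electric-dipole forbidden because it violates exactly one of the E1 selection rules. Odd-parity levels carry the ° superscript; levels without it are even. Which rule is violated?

parity

Reading off the term symbols: S 1→1, L 2→1, J 2→2, parity even→even.
ΔL = 0, ±1 (not L=0↔0): L: 2 → 1, ΔL = -1 — passes.
ΔS = 0: S: 1 → 1 — passes.
ΔJ = 0, ±1 (not J=0↔0): J: 2 → 2, ΔJ = +0 — passes.
Parity must change: even → even — fails.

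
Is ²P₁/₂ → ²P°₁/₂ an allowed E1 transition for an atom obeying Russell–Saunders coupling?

allowed

ΔJ = 0, ±1 (not J=0↔0): J: 1/2 → 1/2, ΔJ = +0 — ✓.
ΔS = 0: S: 1/2 → 1/2 — ✓.
ΔL = 0, ±1 (not L=0↔0): L: 1 → 1, ΔL = +0 — ✓.
Parity must change: even → odd — ✓.
All four E1 rules are satisfied.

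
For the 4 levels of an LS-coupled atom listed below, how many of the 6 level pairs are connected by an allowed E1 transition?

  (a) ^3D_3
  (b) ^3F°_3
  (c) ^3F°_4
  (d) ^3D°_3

(a)–(b): allowed.
(a)–(c): allowed.
(a)–(d): allowed.
(b)–(c): forbidden (parity).
(b)–(d): forbidden (parity).
(c)–(d): forbidden (parity).
Allowed pairs: 3 of 6.

3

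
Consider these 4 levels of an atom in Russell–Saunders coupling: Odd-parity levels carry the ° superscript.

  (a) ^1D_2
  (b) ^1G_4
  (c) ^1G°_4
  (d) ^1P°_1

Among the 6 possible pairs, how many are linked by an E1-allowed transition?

(a)–(b): forbidden (parity, ΔL, ΔJ).
(a)–(c): forbidden (ΔL, ΔJ).
(a)–(d): allowed.
(b)–(c): allowed.
(b)–(d): forbidden (ΔL, ΔJ).
(c)–(d): forbidden (parity, ΔL, ΔJ).
Allowed pairs: 2 of 6.

2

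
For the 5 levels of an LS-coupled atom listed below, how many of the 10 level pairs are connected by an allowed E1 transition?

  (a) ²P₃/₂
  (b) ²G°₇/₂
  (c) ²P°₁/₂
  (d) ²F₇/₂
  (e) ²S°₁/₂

(a)–(b): forbidden (ΔL, ΔJ).
(a)–(c): allowed.
(a)–(d): forbidden (parity, ΔL, ΔJ).
(a)–(e): allowed.
(b)–(c): forbidden (parity, ΔL, ΔJ).
(b)–(d): allowed.
(b)–(e): forbidden (parity, ΔL, ΔJ).
(c)–(d): forbidden (ΔL, ΔJ).
(c)–(e): forbidden (parity).
(d)–(e): forbidden (ΔL, ΔJ).
Allowed pairs: 3 of 10.

3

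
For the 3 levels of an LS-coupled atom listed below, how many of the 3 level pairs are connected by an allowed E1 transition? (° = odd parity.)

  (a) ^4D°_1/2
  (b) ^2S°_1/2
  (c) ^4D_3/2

1

(a)–(b): forbidden (parity, ΔS, ΔL).
(a)–(c): allowed.
(b)–(c): forbidden (ΔS, ΔL).
Allowed pairs: 1 of 3.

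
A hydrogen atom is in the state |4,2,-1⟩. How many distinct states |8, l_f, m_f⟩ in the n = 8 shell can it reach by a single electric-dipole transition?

5

E1 requires Δl = ±1, so l_f ∈ {1, 3}; with 0 ≤ l_f ≤ n_f−1 = 7, the allowed l_f values are {1, 3}.
For l_f = 1: m_f ∈ {m_i−1, m_i, m_i+1} ∩ [−1, 1] = {-1, 0} → 2 states.
For l_f = 3: m_f ∈ {m_i−1, m_i, m_i+1} ∩ [−3, 3] = {-2, -1, 0} → 3 states.
Total: 5.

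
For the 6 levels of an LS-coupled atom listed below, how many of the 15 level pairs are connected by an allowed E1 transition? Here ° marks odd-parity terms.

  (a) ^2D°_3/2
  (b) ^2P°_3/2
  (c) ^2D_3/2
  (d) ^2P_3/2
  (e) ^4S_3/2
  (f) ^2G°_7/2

4

(a)–(b): forbidden (parity).
(a)–(c): allowed.
(a)–(d): allowed.
(a)–(e): forbidden (ΔS, ΔL).
(a)–(f): forbidden (parity, ΔL, ΔJ).
(b)–(c): allowed.
(b)–(d): allowed.
(b)–(e): forbidden (ΔS).
(b)–(f): forbidden (parity, ΔL, ΔJ).
(c)–(d): forbidden (parity).
(c)–(e): forbidden (parity, ΔS, ΔL).
(c)–(f): forbidden (ΔL, ΔJ).
(d)–(e): forbidden (parity, ΔS).
(d)–(f): forbidden (ΔL, ΔJ).
(e)–(f): forbidden (ΔS, ΔL, ΔJ).
Allowed pairs: 4 of 15.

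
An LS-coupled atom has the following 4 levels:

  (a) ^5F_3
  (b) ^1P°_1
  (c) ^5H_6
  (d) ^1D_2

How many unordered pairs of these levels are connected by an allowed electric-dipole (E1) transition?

(a)–(b): forbidden (ΔS, ΔL, ΔJ).
(a)–(c): forbidden (parity, ΔL, ΔJ).
(a)–(d): forbidden (parity, ΔS).
(b)–(c): forbidden (ΔS, ΔL, ΔJ).
(b)–(d): allowed.
(c)–(d): forbidden (parity, ΔS, ΔL, ΔJ).
Allowed pairs: 1 of 6.

1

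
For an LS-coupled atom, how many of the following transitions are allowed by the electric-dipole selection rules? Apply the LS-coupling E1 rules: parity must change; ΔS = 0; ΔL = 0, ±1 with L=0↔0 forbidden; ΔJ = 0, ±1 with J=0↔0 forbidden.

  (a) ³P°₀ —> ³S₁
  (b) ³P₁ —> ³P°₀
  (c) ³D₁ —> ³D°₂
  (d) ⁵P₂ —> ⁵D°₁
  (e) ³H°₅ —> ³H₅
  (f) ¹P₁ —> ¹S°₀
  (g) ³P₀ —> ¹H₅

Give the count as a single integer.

6

(a) allowed
(b) allowed
(c) allowed
(d) allowed
(e) allowed
(f) allowed
(g) forbidden (parity, ΔS, ΔL, ΔJ fail)
Total allowed: 6 of 7.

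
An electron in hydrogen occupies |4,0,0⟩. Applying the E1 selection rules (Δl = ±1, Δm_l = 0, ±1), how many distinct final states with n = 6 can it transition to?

3

E1 requires Δl = ±1, so l_f ∈ {-1, 1}; with 0 ≤ l_f ≤ n_f−1 = 5, the allowed l_f values are {1}.
For l_f = 1: m_f ∈ {m_i−1, m_i, m_i+1} ∩ [−1, 1] = {-1, 0, 1} → 3 states.
Total: 3.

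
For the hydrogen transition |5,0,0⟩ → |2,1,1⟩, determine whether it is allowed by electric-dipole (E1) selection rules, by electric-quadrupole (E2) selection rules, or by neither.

E1

Δl = 1 − 0 = +1; l_i + l_f = 1.
Δm_l = +1.
E1 (Δl = ±1, |Δm_l| ≤ 1): satisfied.
E2 (Δl = 0,±2, l_i+l_f ≥ 2, |Δm_l| ≤ 2): not satisfied.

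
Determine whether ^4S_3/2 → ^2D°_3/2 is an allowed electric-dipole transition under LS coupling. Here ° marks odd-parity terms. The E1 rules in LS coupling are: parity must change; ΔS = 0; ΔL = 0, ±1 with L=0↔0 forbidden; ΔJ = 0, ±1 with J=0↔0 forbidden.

Initial level: S=3/2, L=0, J=3/2, parity even. Final level: S=1/2, L=2, J=3/2, parity odd.
Parity must change: even → odd — passes.
ΔS = 0: S: 3/2 → 1/2 — fails.
ΔL = 0, ±1 (not L=0↔0): L: 0 → 2, ΔL = +2 — fails.
ΔJ = 0, ±1 (not J=0↔0): J: 3/2 → 3/2, ΔJ = +0 — passes.
Rule(s) violated: ΔS, ΔL.

forbidden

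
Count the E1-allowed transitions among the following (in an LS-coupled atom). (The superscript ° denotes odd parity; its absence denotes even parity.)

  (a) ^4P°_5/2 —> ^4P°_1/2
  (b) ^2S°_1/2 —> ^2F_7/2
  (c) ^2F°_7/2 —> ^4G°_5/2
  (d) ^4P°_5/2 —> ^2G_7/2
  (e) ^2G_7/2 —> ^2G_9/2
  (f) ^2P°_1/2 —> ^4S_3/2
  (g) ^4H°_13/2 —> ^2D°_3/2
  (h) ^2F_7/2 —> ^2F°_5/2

(a) forbidden (parity, ΔJ fail)
(b) forbidden (ΔL, ΔJ fail)
(c) forbidden (parity, ΔS fail)
(d) forbidden (ΔS, ΔL fail)
(e) forbidden (parity fails)
(f) forbidden (ΔS fails)
(g) forbidden (parity, ΔS, ΔL, ΔJ fail)
(h) allowed
Total allowed: 1 of 8.

1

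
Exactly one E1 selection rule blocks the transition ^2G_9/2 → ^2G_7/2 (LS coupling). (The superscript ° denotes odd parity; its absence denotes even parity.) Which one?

ΔJ = 0, ±1 (not J=0↔0): J: 9/2 → 7/2, ΔJ = -1 — satisfied.
Parity must change: even → even — violated.
ΔS = 0: S: 1/2 → 1/2 — satisfied.
ΔL = 0, ±1 (not L=0↔0): L: 4 → 4, ΔL = +0 — satisfied.

parity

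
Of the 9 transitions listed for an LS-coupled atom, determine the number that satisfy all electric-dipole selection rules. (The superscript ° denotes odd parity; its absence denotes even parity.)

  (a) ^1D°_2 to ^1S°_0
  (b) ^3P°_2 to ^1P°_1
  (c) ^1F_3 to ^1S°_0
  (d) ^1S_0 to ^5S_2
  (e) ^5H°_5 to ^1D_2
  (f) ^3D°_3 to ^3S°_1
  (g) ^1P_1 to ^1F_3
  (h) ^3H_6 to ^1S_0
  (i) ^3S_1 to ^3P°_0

1

(a) forbidden (parity, ΔL, ΔJ fail)
(b) forbidden (parity, ΔS fail)
(c) forbidden (ΔL, ΔJ fail)
(d) forbidden (parity, ΔS, ΔL, ΔJ fail)
(e) forbidden (ΔS, ΔL, ΔJ fail)
(f) forbidden (parity, ΔL, ΔJ fail)
(g) forbidden (parity, ΔL, ΔJ fail)
(h) forbidden (parity, ΔS, ΔL, ΔJ fail)
(i) allowed
Total allowed: 1 of 9.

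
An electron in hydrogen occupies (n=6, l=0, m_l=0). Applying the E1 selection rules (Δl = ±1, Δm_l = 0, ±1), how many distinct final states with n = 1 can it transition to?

0

E1 requires l_f ∈ {-1, 1}, but neither lies in [0, 0], so no final state is reachable.
Total: 0.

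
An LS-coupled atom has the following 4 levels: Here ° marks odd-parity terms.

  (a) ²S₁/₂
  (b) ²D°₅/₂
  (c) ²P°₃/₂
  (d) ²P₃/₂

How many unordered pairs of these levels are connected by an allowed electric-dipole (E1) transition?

3

(a)–(b): forbidden (ΔL, ΔJ).
(a)–(c): allowed.
(a)–(d): forbidden (parity).
(b)–(c): forbidden (parity).
(b)–(d): allowed.
(c)–(d): allowed.
Allowed pairs: 3 of 6.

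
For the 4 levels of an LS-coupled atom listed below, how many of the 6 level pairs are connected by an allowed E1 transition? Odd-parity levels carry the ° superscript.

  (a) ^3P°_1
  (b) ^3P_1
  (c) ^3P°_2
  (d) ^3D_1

4

(a)–(b): allowed.
(a)–(c): forbidden (parity).
(a)–(d): allowed.
(b)–(c): allowed.
(b)–(d): forbidden (parity).
(c)–(d): allowed.
Allowed pairs: 4 of 6.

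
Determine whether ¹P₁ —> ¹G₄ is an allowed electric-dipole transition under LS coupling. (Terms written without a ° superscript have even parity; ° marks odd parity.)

forbidden

Initial level: S=0, L=1, J=1, parity even. Final level: S=0, L=4, J=4, parity even.
Parity must change: even → even — violated.
ΔS = 0: S: 0 → 0 — satisfied.
ΔL = 0, ±1 (not L=0↔0): L: 1 → 4, ΔL = +3 — violated.
ΔJ = 0, ±1 (not J=0↔0): J: 1 → 4, ΔJ = +3 — violated.
Rule(s) violated: parity, ΔL, ΔJ.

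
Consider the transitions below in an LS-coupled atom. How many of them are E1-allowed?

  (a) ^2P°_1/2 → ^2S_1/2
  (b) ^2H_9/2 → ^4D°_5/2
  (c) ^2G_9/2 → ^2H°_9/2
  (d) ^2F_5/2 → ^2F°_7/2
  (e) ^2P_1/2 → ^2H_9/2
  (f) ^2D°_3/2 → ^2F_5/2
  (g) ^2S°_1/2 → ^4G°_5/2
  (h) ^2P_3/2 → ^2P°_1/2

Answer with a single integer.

(a) allowed
(b) forbidden (ΔS, ΔL, ΔJ fail)
(c) allowed
(d) allowed
(e) forbidden (parity, ΔL, ΔJ fail)
(f) allowed
(g) forbidden (parity, ΔS, ΔL, ΔJ fail)
(h) allowed
Total allowed: 5 of 8.

5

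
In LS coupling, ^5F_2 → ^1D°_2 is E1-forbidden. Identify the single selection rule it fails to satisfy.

Reading off the term symbols: S 2→0, L 3→2, J 2→2, parity even→odd.
Parity must change: even → odd — satisfied.
ΔS = 0: S: 2 → 0 — violated.
ΔL = 0, ±1 (not L=0↔0): L: 3 → 2, ΔL = -1 — satisfied.
ΔJ = 0, ±1 (not J=0↔0): J: 2 → 2, ΔJ = +0 — satisfied.

the ΔS = 0 rule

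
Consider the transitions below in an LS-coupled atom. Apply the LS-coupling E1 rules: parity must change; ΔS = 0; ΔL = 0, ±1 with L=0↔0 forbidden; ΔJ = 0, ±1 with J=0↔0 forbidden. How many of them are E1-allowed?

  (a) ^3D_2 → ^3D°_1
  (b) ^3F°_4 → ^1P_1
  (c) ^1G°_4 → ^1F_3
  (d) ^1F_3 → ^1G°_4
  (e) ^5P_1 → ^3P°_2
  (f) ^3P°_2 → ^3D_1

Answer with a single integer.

(a) allowed
(b) forbidden (ΔS, ΔL, ΔJ fail)
(c) allowed
(d) allowed
(e) forbidden (ΔS fails)
(f) allowed
Total allowed: 4 of 6.

4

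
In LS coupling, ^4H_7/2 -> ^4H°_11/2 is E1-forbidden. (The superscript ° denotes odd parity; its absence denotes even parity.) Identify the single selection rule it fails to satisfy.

Parity must change: even → odd — satisfied.
ΔS = 0: S: 3/2 → 3/2 — satisfied.
ΔL = 0, ±1 (not L=0↔0): L: 5 → 5, ΔL = +0 — satisfied.
ΔJ = 0, ±1 (not J=0↔0): J: 7/2 → 11/2, ΔJ = +2 — violated.

the ΔJ = 0, ±1 rule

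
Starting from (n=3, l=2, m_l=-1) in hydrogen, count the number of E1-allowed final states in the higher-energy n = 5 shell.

E1 requires Δl = ±1, so l_f ∈ {1, 3}; with 0 ≤ l_f ≤ n_f−1 = 4, the allowed l_f values are {1, 3}.
For l_f = 1: m_f ∈ {m_i−1, m_i, m_i+1} ∩ [−1, 1] = {-1, 0} → 2 states.
For l_f = 3: m_f ∈ {m_i−1, m_i, m_i+1} ∩ [−3, 3] = {-2, -1, 0} → 3 states.
Total: 5.

5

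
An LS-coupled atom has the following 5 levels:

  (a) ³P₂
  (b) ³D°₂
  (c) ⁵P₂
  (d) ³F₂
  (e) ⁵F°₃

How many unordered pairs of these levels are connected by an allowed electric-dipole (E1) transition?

(a)–(b): allowed.
(a)–(c): forbidden (parity, ΔS).
(a)–(d): forbidden (parity, ΔL).
(a)–(e): forbidden (ΔS, ΔL).
(b)–(c): forbidden (ΔS).
(b)–(d): allowed.
(b)–(e): forbidden (parity, ΔS).
(c)–(d): forbidden (parity, ΔS, ΔL).
(c)–(e): forbidden (ΔL).
(d)–(e): forbidden (ΔS).
Allowed pairs: 2 of 10.

2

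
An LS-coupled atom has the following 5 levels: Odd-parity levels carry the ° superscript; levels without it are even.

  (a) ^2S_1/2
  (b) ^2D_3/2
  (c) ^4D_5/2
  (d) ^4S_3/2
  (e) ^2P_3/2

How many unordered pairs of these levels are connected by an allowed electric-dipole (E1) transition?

(a)–(b): forbidden (parity, ΔL).
(a)–(c): forbidden (parity, ΔS, ΔL, ΔJ).
(a)–(d): forbidden (parity, ΔS, ΔL).
(a)–(e): forbidden (parity).
(b)–(c): forbidden (parity, ΔS).
(b)–(d): forbidden (parity, ΔS, ΔL).
(b)–(e): forbidden (parity).
(c)–(d): forbidden (parity, ΔL).
(c)–(e): forbidden (parity, ΔS).
(d)–(e): forbidden (parity, ΔS).
Allowed pairs: 0 of 10.

0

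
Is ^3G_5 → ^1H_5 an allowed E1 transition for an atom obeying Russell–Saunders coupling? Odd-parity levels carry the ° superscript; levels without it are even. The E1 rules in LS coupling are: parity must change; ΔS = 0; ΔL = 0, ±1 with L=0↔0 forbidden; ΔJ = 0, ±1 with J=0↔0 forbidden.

forbidden

Initial level: S=1, L=4, J=5, parity even. Final level: S=0, L=5, J=5, parity even.
Parity must change: even → even — fails.
ΔS = 0: S: 1 → 0 — fails.
ΔL = 0, ±1 (not L=0↔0): L: 4 → 5, ΔL = +1 — ok.
ΔJ = 0, ±1 (not J=0↔0): J: 5 → 5, ΔJ = +0 — ok.
Rule(s) violated: parity, ΔS.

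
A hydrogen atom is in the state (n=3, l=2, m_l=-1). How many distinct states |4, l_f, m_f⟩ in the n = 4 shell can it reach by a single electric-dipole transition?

5

E1 requires Δl = ±1, so l_f ∈ {1, 3}; with 0 ≤ l_f ≤ n_f−1 = 3, the allowed l_f values are {1, 3}.
For l_f = 1: m_f ∈ {m_i−1, m_i, m_i+1} ∩ [−1, 1] = {-1, 0} → 2 states.
For l_f = 3: m_f ∈ {m_i−1, m_i, m_i+1} ∩ [−3, 3] = {-2, -1, 0} → 3 states.
Total: 5.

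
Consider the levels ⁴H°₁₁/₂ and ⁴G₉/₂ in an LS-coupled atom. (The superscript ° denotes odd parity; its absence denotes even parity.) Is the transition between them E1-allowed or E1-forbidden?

allowed

Parity must change: odd → even — ok.
ΔS = 0: S: 3/2 → 3/2 — ok.
ΔL = 0, ±1 (not L=0↔0): L: 5 → 4, ΔL = -1 — ok.
ΔJ = 0, ±1 (not J=0↔0): J: 11/2 → 9/2, ΔJ = -1 — ok.
All four E1 rules are satisfied.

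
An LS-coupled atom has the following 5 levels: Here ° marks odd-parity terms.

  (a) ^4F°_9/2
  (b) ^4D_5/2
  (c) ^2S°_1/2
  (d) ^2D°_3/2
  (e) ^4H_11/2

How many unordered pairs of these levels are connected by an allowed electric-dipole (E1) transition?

0

(a)–(b): forbidden (ΔJ).
(a)–(c): forbidden (parity, ΔS, ΔL, ΔJ).
(a)–(d): forbidden (parity, ΔS, ΔJ).
(a)–(e): forbidden (ΔL).
(b)–(c): forbidden (ΔS, ΔL, ΔJ).
(b)–(d): forbidden (ΔS).
(b)–(e): forbidden (parity, ΔL, ΔJ).
(c)–(d): forbidden (parity, ΔL).
(c)–(e): forbidden (ΔS, ΔL, ΔJ).
(d)–(e): forbidden (ΔS, ΔL, ΔJ).
Allowed pairs: 0 of 10.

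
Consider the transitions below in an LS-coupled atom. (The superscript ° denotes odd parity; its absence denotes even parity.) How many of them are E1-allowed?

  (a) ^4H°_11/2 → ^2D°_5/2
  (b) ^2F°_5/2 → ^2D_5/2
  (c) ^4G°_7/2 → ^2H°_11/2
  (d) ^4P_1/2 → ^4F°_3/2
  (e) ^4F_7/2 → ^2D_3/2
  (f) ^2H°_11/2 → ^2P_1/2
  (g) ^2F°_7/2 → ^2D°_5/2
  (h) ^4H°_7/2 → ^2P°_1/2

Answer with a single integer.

(a) forbidden (parity, ΔS, ΔL, ΔJ fail)
(b) allowed
(c) forbidden (parity, ΔS, ΔJ fail)
(d) forbidden (ΔL fails)
(e) forbidden (parity, ΔS, ΔJ fail)
(f) forbidden (ΔL, ΔJ fail)
(g) forbidden (parity fails)
(h) forbidden (parity, ΔS, ΔL, ΔJ fail)
Total allowed: 1 of 8.

1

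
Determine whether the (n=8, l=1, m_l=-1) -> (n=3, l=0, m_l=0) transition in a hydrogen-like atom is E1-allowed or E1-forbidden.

Δl = 0 − 1 = -1; the E1 rule Δl = ±1 is ✓.
Δm_l = 0 − (-1) = +1. E1 requires Δm_l = 0, ±1: ✓.
All E1 selection rules are satisfied.

allowed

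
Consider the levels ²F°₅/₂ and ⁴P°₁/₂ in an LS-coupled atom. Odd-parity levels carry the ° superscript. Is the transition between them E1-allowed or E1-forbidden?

forbidden

Parity must change: odd → odd — violated.
ΔS = 0: S: 1/2 → 3/2 — violated.
ΔL = 0, ±1 (not L=0↔0): L: 3 → 1, ΔL = -2 — violated.
ΔJ = 0, ±1 (not J=0↔0): J: 5/2 → 1/2, ΔJ = -2 — violated.
Rule(s) violated: parity, ΔS, ΔL, ΔJ.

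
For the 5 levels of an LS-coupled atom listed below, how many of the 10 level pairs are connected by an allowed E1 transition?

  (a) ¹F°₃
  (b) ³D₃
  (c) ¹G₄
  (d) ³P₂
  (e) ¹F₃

(a)–(b): forbidden (ΔS).
(a)–(c): allowed.
(a)–(d): forbidden (ΔS, ΔL).
(a)–(e): allowed.
(b)–(c): forbidden (parity, ΔS, ΔL).
(b)–(d): forbidden (parity).
(b)–(e): forbidden (parity, ΔS).
(c)–(d): forbidden (parity, ΔS, ΔL, ΔJ).
(c)–(e): forbidden (parity).
(d)–(e): forbidden (parity, ΔS, ΔL).
Allowed pairs: 2 of 10.

2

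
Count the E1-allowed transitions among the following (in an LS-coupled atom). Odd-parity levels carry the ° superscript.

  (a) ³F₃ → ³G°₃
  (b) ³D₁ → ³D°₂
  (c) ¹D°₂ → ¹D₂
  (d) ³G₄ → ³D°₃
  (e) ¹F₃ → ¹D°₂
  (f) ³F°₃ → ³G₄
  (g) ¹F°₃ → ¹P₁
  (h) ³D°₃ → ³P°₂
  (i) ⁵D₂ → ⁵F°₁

6

(a) allowed
(b) allowed
(c) allowed
(d) forbidden (ΔL fails)
(e) allowed
(f) allowed
(g) forbidden (ΔL, ΔJ fail)
(h) forbidden (parity fails)
(i) allowed
Total allowed: 6 of 9.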